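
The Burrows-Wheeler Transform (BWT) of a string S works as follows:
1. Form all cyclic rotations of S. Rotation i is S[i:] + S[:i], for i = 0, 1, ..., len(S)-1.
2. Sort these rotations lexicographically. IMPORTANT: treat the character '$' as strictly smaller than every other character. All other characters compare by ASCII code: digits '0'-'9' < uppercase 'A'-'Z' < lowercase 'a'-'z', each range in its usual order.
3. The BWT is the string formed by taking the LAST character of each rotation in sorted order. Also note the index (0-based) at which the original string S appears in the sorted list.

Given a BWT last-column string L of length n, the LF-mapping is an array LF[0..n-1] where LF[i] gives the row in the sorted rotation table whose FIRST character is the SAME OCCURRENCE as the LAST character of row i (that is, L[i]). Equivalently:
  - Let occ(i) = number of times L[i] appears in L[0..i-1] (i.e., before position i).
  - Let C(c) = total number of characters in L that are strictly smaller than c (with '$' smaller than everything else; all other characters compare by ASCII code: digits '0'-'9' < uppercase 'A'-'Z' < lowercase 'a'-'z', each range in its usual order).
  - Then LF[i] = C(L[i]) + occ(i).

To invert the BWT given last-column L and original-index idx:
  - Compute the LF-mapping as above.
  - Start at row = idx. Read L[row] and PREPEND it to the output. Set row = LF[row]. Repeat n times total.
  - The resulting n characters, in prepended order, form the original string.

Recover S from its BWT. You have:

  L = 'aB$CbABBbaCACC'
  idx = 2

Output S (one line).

LF mapping: 10 3 0 6 12 1 4 5 13 11 7 2 8 9
Walk LF starting at row 2, prepending L[row]:
  step 1: row=2, L[2]='$', prepend. Next row=LF[2]=0
  step 2: row=0, L[0]='a', prepend. Next row=LF[0]=10
  step 3: row=10, L[10]='C', prepend. Next row=LF[10]=7
  step 4: row=7, L[7]='B', prepend. Next row=LF[7]=5
  step 5: row=5, L[5]='A', prepend. Next row=LF[5]=1
  step 6: row=1, L[1]='B', prepend. Next row=LF[1]=3
  step 7: row=3, L[3]='C', prepend. Next row=LF[3]=6
  step 8: row=6, L[6]='B', prepend. Next row=LF[6]=4
  step 9: row=4, L[4]='b', prepend. Next row=LF[4]=12
  step 10: row=12, L[12]='C', prepend. Next row=LF[12]=8
  step 11: row=8, L[8]='b', prepend. Next row=LF[8]=13
  step 12: row=13, L[13]='C', prepend. Next row=LF[13]=9
  step 13: row=9, L[9]='a', prepend. Next row=LF[9]=11
  step 14: row=11, L[11]='A', prepend. Next row=LF[11]=2
Reversed output: AaCbCbBCBABCa$

Answer: AaCbCbBCBABCa$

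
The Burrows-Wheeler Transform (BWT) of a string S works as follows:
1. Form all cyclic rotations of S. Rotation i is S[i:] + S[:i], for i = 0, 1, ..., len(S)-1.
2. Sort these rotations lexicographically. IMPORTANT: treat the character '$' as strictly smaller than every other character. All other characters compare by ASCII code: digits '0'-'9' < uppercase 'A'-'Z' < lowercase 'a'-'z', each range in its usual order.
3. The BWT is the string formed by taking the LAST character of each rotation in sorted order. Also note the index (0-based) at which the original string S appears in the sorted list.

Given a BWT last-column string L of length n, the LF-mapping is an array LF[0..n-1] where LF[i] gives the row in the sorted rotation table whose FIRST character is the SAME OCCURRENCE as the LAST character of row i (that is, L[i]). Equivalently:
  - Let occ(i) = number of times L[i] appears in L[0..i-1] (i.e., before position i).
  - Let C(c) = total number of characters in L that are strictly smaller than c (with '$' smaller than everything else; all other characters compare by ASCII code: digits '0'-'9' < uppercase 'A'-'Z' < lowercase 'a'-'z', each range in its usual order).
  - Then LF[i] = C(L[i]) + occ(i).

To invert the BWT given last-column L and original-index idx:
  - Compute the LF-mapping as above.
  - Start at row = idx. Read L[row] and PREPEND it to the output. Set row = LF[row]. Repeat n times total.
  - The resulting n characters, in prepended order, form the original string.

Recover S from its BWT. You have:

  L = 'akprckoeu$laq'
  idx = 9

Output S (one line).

Answer: parcelquokka$

Derivation:
LF mapping: 1 5 9 11 3 6 8 4 12 0 7 2 10
Walk LF starting at row 9, prepending L[row]:
  step 1: row=9, L[9]='$', prepend. Next row=LF[9]=0
  step 2: row=0, L[0]='a', prepend. Next row=LF[0]=1
  step 3: row=1, L[1]='k', prepend. Next row=LF[1]=5
  step 4: row=5, L[5]='k', prepend. Next row=LF[5]=6
  step 5: row=6, L[6]='o', prepend. Next row=LF[6]=8
  step 6: row=8, L[8]='u', prepend. Next row=LF[8]=12
  step 7: row=12, L[12]='q', prepend. Next row=LF[12]=10
  step 8: row=10, L[10]='l', prepend. Next row=LF[10]=7
  step 9: row=7, L[7]='e', prepend. Next row=LF[7]=4
  step 10: row=4, L[4]='c', prepend. Next row=LF[4]=3
  step 11: row=3, L[3]='r', prepend. Next row=LF[3]=11
  step 12: row=11, L[11]='a', prepend. Next row=LF[11]=2
  step 13: row=2, L[2]='p', prepend. Next row=LF[2]=9
Reversed output: parcelquokka$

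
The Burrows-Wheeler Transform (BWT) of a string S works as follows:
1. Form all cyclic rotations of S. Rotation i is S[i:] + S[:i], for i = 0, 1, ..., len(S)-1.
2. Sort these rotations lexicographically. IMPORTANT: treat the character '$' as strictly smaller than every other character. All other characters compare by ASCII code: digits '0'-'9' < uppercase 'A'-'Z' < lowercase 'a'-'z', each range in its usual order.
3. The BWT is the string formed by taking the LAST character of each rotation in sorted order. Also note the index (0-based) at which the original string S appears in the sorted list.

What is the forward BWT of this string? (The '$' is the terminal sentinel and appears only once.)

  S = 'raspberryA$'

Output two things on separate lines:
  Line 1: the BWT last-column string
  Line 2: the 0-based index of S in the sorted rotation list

Answer: Ayrpbs$erar
6

Derivation:
All 11 rotations (rotation i = S[i:]+S[:i]):
  rot[0] = raspberryA$
  rot[1] = aspberryA$r
  rot[2] = spberryA$ra
  rot[3] = pberryA$ras
  rot[4] = berryA$rasp
  rot[5] = erryA$raspb
  rot[6] = rryA$raspbe
  rot[7] = ryA$raspber
  rot[8] = yA$raspberr
  rot[9] = A$raspberry
  rot[10] = $raspberryA
Sorted (with $ < everything):
  sorted[0] = $raspberryA  (last char: 'A')
  sorted[1] = A$raspberry  (last char: 'y')
  sorted[2] = aspberryA$r  (last char: 'r')
  sorted[3] = berryA$rasp  (last char: 'p')
  sorted[4] = erryA$raspb  (last char: 'b')
  sorted[5] = pberryA$ras  (last char: 's')
  sorted[6] = raspberryA$  (last char: '$')
  sorted[7] = rryA$raspbe  (last char: 'e')
  sorted[8] = ryA$raspber  (last char: 'r')
  sorted[9] = spberryA$ra  (last char: 'a')
  sorted[10] = yA$raspberr  (last char: 'r')
Last column: Ayrpbs$erar
Original string S is at sorted index 6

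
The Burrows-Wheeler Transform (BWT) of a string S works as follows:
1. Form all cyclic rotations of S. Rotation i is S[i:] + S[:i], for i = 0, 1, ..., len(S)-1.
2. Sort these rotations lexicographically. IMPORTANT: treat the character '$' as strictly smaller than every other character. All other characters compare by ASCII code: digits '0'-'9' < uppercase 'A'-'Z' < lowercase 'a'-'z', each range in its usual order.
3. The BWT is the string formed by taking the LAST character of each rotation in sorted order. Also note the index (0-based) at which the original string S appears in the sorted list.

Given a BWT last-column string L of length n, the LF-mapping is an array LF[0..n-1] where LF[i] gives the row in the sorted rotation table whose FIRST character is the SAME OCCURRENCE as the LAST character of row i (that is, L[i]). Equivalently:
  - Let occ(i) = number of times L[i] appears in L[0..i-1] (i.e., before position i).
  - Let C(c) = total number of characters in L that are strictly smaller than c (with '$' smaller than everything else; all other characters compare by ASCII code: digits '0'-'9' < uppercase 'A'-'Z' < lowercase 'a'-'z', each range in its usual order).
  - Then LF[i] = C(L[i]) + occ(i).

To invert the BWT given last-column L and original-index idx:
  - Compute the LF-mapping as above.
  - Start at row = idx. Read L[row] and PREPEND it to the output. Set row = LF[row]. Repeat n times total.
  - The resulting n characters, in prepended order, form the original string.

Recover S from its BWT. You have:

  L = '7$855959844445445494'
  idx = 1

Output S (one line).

LF mapping: 14 0 15 9 10 17 11 18 16 1 2 3 4 12 5 6 13 7 19 8
Walk LF starting at row 1, prepending L[row]:
  step 1: row=1, L[1]='$', prepend. Next row=LF[1]=0
  step 2: row=0, L[0]='7', prepend. Next row=LF[0]=14
  step 3: row=14, L[14]='4', prepend. Next row=LF[14]=5
  step 4: row=5, L[5]='9', prepend. Next row=LF[5]=17
  step 5: row=17, L[17]='4', prepend. Next row=LF[17]=7
  step 6: row=7, L[7]='9', prepend. Next row=LF[7]=18
  step 7: row=18, L[18]='9', prepend. Next row=LF[18]=19
  step 8: row=19, L[19]='4', prepend. Next row=LF[19]=8
  step 9: row=8, L[8]='8', prepend. Next row=LF[8]=16
  step 10: row=16, L[16]='5', prepend. Next row=LF[16]=13
  step 11: row=13, L[13]='5', prepend. Next row=LF[13]=12
  step 12: row=12, L[12]='4', prepend. Next row=LF[12]=4
  step 13: row=4, L[4]='5', prepend. Next row=LF[4]=10
  step 14: row=10, L[10]='4', prepend. Next row=LF[10]=2
  step 15: row=2, L[2]='8', prepend. Next row=LF[2]=15
  step 16: row=15, L[15]='4', prepend. Next row=LF[15]=6
  step 17: row=6, L[6]='5', prepend. Next row=LF[6]=11
  step 18: row=11, L[11]='4', prepend. Next row=LF[11]=3
  step 19: row=3, L[3]='5', prepend. Next row=LF[3]=9
  step 20: row=9, L[9]='4', prepend. Next row=LF[9]=1
Reversed output: 4545484545584994947$

Answer: 4545484545584994947$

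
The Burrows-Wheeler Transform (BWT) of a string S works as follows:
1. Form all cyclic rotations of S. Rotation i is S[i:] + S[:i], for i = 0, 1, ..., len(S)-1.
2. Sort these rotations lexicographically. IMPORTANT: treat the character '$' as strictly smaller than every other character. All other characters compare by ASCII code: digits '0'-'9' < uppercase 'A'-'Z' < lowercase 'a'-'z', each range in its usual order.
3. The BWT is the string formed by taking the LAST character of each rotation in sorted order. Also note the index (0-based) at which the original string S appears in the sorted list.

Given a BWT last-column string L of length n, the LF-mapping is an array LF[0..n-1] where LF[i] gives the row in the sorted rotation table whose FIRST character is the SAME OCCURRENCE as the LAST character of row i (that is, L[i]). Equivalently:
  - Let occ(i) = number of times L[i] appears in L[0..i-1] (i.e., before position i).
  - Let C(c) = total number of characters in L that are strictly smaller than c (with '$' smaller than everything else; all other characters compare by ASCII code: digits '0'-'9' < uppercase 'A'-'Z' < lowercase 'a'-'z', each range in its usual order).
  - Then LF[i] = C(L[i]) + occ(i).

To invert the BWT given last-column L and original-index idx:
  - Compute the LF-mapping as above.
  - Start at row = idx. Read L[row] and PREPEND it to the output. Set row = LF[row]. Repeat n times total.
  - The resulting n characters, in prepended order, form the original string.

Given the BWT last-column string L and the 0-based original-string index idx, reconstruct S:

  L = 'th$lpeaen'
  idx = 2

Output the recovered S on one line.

LF mapping: 8 4 0 5 7 2 1 3 6
Walk LF starting at row 2, prepending L[row]:
  step 1: row=2, L[2]='$', prepend. Next row=LF[2]=0
  step 2: row=0, L[0]='t', prepend. Next row=LF[0]=8
  step 3: row=8, L[8]='n', prepend. Next row=LF[8]=6
  step 4: row=6, L[6]='a', prepend. Next row=LF[6]=1
  step 5: row=1, L[1]='h', prepend. Next row=LF[1]=4
  step 6: row=4, L[4]='p', prepend. Next row=LF[4]=7
  step 7: row=7, L[7]='e', prepend. Next row=LF[7]=3
  step 8: row=3, L[3]='l', prepend. Next row=LF[3]=5
  step 9: row=5, L[5]='e', prepend. Next row=LF[5]=2
Reversed output: elephant$

Answer: elephant$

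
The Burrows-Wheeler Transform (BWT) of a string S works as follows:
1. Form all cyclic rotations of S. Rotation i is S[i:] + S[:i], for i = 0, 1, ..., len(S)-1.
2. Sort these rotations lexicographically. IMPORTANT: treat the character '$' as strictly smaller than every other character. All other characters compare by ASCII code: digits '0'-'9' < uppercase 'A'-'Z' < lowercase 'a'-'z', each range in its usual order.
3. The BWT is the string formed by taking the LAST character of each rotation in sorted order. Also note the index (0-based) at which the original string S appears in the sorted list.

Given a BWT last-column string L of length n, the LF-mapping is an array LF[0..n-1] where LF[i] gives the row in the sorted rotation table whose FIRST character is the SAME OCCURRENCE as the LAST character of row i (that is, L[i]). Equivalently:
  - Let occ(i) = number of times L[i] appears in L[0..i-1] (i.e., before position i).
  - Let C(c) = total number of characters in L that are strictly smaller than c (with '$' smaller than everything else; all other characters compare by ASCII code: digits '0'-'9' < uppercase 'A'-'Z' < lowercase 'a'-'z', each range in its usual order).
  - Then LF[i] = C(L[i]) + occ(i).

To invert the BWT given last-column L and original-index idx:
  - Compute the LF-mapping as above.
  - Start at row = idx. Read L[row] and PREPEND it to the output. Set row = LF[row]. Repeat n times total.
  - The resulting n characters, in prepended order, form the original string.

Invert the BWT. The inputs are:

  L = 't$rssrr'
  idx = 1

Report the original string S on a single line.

LF mapping: 6 0 1 4 5 2 3
Walk LF starting at row 1, prepending L[row]:
  step 1: row=1, L[1]='$', prepend. Next row=LF[1]=0
  step 2: row=0, L[0]='t', prepend. Next row=LF[0]=6
  step 3: row=6, L[6]='r', prepend. Next row=LF[6]=3
  step 4: row=3, L[3]='s', prepend. Next row=LF[3]=4
  step 5: row=4, L[4]='s', prepend. Next row=LF[4]=5
  step 6: row=5, L[5]='r', prepend. Next row=LF[5]=2
  step 7: row=2, L[2]='r', prepend. Next row=LF[2]=1
Reversed output: rrssrt$

Answer: rrssrt$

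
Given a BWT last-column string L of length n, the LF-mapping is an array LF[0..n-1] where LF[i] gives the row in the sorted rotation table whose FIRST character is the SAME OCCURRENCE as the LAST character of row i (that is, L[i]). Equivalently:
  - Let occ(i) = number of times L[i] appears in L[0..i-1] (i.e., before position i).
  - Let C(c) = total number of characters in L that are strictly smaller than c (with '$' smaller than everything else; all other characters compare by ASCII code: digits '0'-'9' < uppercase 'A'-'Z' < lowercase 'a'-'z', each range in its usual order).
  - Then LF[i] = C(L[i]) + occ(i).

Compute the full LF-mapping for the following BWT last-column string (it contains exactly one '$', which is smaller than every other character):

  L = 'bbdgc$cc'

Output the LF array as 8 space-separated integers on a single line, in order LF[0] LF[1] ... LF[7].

Char counts: '$':1, 'b':2, 'c':3, 'd':1, 'g':1
C (first-col start): C('$')=0, C('b')=1, C('c')=3, C('d')=6, C('g')=7
L[0]='b': occ=0, LF[0]=C('b')+0=1+0=1
L[1]='b': occ=1, LF[1]=C('b')+1=1+1=2
L[2]='d': occ=0, LF[2]=C('d')+0=6+0=6
L[3]='g': occ=0, LF[3]=C('g')+0=7+0=7
L[4]='c': occ=0, LF[4]=C('c')+0=3+0=3
L[5]='$': occ=0, LF[5]=C('$')+0=0+0=0
L[6]='c': occ=1, LF[6]=C('c')+1=3+1=4
L[7]='c': occ=2, LF[7]=C('c')+2=3+2=5

Answer: 1 2 6 7 3 0 4 5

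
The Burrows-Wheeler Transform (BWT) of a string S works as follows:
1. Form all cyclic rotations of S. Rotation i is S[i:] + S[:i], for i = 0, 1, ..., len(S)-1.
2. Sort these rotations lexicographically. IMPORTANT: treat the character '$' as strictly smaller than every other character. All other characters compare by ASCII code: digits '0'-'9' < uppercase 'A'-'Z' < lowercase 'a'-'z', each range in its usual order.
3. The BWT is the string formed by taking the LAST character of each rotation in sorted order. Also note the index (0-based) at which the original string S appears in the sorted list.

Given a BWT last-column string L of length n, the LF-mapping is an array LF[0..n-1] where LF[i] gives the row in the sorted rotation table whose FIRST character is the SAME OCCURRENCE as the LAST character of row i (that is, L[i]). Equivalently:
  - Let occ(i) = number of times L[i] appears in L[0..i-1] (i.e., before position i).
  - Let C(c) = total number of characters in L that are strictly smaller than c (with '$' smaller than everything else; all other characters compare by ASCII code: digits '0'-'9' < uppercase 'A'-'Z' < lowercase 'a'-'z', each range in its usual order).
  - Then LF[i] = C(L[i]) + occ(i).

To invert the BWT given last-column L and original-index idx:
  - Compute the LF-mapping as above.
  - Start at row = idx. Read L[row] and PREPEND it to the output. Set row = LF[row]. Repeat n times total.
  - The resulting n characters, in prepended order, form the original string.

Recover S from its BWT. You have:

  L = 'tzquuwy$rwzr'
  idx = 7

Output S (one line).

Answer: wurzzqrwyut$

Derivation:
LF mapping: 4 10 1 5 6 7 9 0 2 8 11 3
Walk LF starting at row 7, prepending L[row]:
  step 1: row=7, L[7]='$', prepend. Next row=LF[7]=0
  step 2: row=0, L[0]='t', prepend. Next row=LF[0]=4
  step 3: row=4, L[4]='u', prepend. Next row=LF[4]=6
  step 4: row=6, L[6]='y', prepend. Next row=LF[6]=9
  step 5: row=9, L[9]='w', prepend. Next row=LF[9]=8
  step 6: row=8, L[8]='r', prepend. Next row=LF[8]=2
  step 7: row=2, L[2]='q', prepend. Next row=LF[2]=1
  step 8: row=1, L[1]='z', prepend. Next row=LF[1]=10
  step 9: row=10, L[10]='z', prepend. Next row=LF[10]=11
  step 10: row=11, L[11]='r', prepend. Next row=LF[11]=3
  step 11: row=3, L[3]='u', prepend. Next row=LF[3]=5
  step 12: row=5, L[5]='w', prepend. Next row=LF[5]=7
Reversed output: wurzzqrwyut$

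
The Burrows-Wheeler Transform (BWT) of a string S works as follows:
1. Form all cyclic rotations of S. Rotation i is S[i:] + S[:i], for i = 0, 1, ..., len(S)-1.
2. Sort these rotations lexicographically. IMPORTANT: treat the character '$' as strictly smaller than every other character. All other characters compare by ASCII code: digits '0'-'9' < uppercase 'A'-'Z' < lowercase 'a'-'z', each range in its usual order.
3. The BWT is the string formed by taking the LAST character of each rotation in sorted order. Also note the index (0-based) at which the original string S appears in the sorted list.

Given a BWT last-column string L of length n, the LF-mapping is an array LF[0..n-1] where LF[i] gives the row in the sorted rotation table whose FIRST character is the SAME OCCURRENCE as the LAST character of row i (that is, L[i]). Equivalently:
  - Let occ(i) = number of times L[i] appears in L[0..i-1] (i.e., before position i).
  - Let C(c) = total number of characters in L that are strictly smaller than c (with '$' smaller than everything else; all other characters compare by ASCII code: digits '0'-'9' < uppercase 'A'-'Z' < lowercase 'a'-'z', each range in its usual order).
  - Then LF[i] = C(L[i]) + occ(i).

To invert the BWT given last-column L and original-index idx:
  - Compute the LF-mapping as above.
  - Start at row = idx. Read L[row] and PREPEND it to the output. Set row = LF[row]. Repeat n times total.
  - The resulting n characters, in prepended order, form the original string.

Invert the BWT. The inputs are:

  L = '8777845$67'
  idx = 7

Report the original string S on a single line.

Answer: 787475768$

Derivation:
LF mapping: 8 4 5 6 9 1 2 0 3 7
Walk LF starting at row 7, prepending L[row]:
  step 1: row=7, L[7]='$', prepend. Next row=LF[7]=0
  step 2: row=0, L[0]='8', prepend. Next row=LF[0]=8
  step 3: row=8, L[8]='6', prepend. Next row=LF[8]=3
  step 4: row=3, L[3]='7', prepend. Next row=LF[3]=6
  step 5: row=6, L[6]='5', prepend. Next row=LF[6]=2
  step 6: row=2, L[2]='7', prepend. Next row=LF[2]=5
  step 7: row=5, L[5]='4', prepend. Next row=LF[5]=1
  step 8: row=1, L[1]='7', prepend. Next row=LF[1]=4
  step 9: row=4, L[4]='8', prepend. Next row=LF[4]=9
  step 10: row=9, L[9]='7', prepend. Next row=LF[9]=7
Reversed output: 787475768$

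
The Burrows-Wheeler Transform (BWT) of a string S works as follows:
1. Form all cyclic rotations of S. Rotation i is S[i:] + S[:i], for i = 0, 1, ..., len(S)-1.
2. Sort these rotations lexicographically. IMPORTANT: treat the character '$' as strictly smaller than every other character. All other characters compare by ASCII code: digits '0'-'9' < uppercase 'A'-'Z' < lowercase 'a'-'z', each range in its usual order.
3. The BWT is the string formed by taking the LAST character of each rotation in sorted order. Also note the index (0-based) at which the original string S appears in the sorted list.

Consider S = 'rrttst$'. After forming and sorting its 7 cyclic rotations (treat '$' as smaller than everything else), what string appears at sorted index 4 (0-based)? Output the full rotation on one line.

Answer: t$rrtts

Derivation:
All 7 rotations (rotation i = S[i:]+S[:i]):
  rot[0] = rrttst$
  rot[1] = rttst$r
  rot[2] = ttst$rr
  rot[3] = tst$rrt
  rot[4] = st$rrtt
  rot[5] = t$rrtts
  rot[6] = $rrttst
Sorted (with $ < everything):
  sorted[0] = $rrttst
  sorted[1] = rrttst$
  sorted[2] = rttst$r
  sorted[3] = st$rrtt
  sorted[4] = t$rrtts
  sorted[5] = tst$rrt
  sorted[6] = ttst$rr
sorted[4] = t$rrtts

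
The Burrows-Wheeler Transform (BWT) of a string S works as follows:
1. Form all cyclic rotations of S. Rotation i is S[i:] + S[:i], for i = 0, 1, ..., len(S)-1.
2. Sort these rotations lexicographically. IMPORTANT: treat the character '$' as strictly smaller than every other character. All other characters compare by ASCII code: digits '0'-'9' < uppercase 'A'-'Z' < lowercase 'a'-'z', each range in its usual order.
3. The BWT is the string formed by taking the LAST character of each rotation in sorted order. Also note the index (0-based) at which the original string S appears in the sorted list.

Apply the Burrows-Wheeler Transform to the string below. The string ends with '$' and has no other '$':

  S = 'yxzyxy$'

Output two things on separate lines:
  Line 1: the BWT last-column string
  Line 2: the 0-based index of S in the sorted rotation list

All 7 rotations (rotation i = S[i:]+S[:i]):
  rot[0] = yxzyxy$
  rot[1] = xzyxy$y
  rot[2] = zyxy$yx
  rot[3] = yxy$yxz
  rot[4] = xy$yxzy
  rot[5] = y$yxzyx
  rot[6] = $yxzyxy
Sorted (with $ < everything):
  sorted[0] = $yxzyxy  (last char: 'y')
  sorted[1] = xy$yxzy  (last char: 'y')
  sorted[2] = xzyxy$y  (last char: 'y')
  sorted[3] = y$yxzyx  (last char: 'x')
  sorted[4] = yxy$yxz  (last char: 'z')
  sorted[5] = yxzyxy$  (last char: '$')
  sorted[6] = zyxy$yx  (last char: 'x')
Last column: yyyxz$x
Original string S is at sorted index 5

Answer: yyyxz$x
5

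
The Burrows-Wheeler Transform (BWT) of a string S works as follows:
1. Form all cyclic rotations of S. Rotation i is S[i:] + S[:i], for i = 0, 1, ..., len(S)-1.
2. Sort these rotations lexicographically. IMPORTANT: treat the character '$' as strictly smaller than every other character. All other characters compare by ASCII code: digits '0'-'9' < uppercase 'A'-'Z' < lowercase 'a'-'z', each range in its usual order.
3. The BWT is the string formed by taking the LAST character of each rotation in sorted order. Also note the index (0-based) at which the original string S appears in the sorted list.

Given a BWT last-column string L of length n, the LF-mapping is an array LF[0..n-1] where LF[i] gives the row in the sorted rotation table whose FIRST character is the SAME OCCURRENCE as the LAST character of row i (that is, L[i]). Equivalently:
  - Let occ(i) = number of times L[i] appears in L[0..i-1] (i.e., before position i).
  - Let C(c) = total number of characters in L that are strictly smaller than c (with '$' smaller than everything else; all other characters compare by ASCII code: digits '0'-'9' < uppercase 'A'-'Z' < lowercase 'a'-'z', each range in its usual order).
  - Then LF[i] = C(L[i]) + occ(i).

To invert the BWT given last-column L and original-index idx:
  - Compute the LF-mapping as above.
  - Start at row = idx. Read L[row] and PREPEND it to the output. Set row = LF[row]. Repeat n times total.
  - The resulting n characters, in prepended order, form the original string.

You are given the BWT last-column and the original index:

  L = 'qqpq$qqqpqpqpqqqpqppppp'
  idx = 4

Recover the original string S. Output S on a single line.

Answer: pqpppqqpqpqqppqqpqqpqq$

Derivation:
LF mapping: 11 12 1 13 0 14 15 16 2 17 3 18 4 19 20 21 5 22 6 7 8 9 10
Walk LF starting at row 4, prepending L[row]:
  step 1: row=4, L[4]='$', prepend. Next row=LF[4]=0
  step 2: row=0, L[0]='q', prepend. Next row=LF[0]=11
  step 3: row=11, L[11]='q', prepend. Next row=LF[11]=18
  step 4: row=18, L[18]='p', prepend. Next row=LF[18]=6
  step 5: row=6, L[6]='q', prepend. Next row=LF[6]=15
  step 6: row=15, L[15]='q', prepend. Next row=LF[15]=21
  step 7: row=21, L[21]='p', prepend. Next row=LF[21]=9
  step 8: row=9, L[9]='q', prepend. Next row=LF[9]=17
  step 9: row=17, L[17]='q', prepend. Next row=LF[17]=22
  step 10: row=22, L[22]='p', prepend. Next row=LF[22]=10
  step 11: row=10, L[10]='p', prepend. Next row=LF[10]=3
  step 12: row=3, L[3]='q', prepend. Next row=LF[3]=13
  step 13: row=13, L[13]='q', prepend. Next row=LF[13]=19
  step 14: row=19, L[19]='p', prepend. Next row=LF[19]=7
  step 15: row=7, L[7]='q', prepend. Next row=LF[7]=16
  step 16: row=16, L[16]='p', prepend. Next row=LF[16]=5
  step 17: row=5, L[5]='q', prepend. Next row=LF[5]=14
  step 18: row=14, L[14]='q', prepend. Next row=LF[14]=20
  step 19: row=20, L[20]='p', prepend. Next row=LF[20]=8
  step 20: row=8, L[8]='p', prepend. Next row=LF[8]=2
  step 21: row=2, L[2]='p', prepend. Next row=LF[2]=1
  step 22: row=1, L[1]='q', prepend. Next row=LF[1]=12
  step 23: row=12, L[12]='p', prepend. Next row=LF[12]=4
Reversed output: pqpppqqpqpqqppqqpqqpqq$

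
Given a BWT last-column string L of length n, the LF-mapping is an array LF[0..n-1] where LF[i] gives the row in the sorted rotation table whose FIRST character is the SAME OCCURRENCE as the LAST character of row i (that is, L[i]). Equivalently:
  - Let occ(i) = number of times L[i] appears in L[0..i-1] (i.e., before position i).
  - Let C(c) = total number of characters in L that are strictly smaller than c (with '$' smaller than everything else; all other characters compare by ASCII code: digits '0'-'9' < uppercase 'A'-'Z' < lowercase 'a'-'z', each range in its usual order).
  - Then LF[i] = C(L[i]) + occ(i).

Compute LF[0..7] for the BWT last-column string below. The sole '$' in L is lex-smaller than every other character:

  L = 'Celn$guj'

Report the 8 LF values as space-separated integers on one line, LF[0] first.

Answer: 1 2 5 6 0 3 7 4

Derivation:
Char counts: '$':1, 'C':1, 'e':1, 'g':1, 'j':1, 'l':1, 'n':1, 'u':1
C (first-col start): C('$')=0, C('C')=1, C('e')=2, C('g')=3, C('j')=4, C('l')=5, C('n')=6, C('u')=7
L[0]='C': occ=0, LF[0]=C('C')+0=1+0=1
L[1]='e': occ=0, LF[1]=C('e')+0=2+0=2
L[2]='l': occ=0, LF[2]=C('l')+0=5+0=5
L[3]='n': occ=0, LF[3]=C('n')+0=6+0=6
L[4]='$': occ=0, LF[4]=C('$')+0=0+0=0
L[5]='g': occ=0, LF[5]=C('g')+0=3+0=3
L[6]='u': occ=0, LF[6]=C('u')+0=7+0=7
L[7]='j': occ=0, LF[7]=C('j')+0=4+0=4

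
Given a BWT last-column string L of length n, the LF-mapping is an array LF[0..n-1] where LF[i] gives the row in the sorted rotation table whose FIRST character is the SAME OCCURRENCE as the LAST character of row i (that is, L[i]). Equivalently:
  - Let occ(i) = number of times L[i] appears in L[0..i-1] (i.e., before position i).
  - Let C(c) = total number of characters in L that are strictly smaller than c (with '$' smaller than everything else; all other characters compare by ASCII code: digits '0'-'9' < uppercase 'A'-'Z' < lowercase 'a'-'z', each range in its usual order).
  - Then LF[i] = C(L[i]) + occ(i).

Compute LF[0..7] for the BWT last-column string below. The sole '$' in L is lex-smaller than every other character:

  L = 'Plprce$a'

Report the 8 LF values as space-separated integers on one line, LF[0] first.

Char counts: '$':1, 'P':1, 'a':1, 'c':1, 'e':1, 'l':1, 'p':1, 'r':1
C (first-col start): C('$')=0, C('P')=1, C('a')=2, C('c')=3, C('e')=4, C('l')=5, C('p')=6, C('r')=7
L[0]='P': occ=0, LF[0]=C('P')+0=1+0=1
L[1]='l': occ=0, LF[1]=C('l')+0=5+0=5
L[2]='p': occ=0, LF[2]=C('p')+0=6+0=6
L[3]='r': occ=0, LF[3]=C('r')+0=7+0=7
L[4]='c': occ=0, LF[4]=C('c')+0=3+0=3
L[5]='e': occ=0, LF[5]=C('e')+0=4+0=4
L[6]='$': occ=0, LF[6]=C('$')+0=0+0=0
L[7]='a': occ=0, LF[7]=C('a')+0=2+0=2

Answer: 1 5 6 7 3 4 0 2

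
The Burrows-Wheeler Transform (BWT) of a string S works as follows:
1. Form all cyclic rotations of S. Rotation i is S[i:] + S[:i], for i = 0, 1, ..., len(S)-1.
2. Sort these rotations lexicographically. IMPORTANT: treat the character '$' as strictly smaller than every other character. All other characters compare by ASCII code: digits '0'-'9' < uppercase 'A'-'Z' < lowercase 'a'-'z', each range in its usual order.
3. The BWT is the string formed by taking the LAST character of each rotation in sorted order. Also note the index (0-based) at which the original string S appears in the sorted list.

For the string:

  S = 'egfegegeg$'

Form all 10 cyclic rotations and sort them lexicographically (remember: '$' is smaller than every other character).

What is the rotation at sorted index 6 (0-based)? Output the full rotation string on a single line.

All 10 rotations (rotation i = S[i:]+S[:i]):
  rot[0] = egfegegeg$
  rot[1] = gfegegeg$e
  rot[2] = fegegeg$eg
  rot[3] = egegeg$egf
  rot[4] = gegeg$egfe
  rot[5] = egeg$egfeg
  rot[6] = geg$egfege
  rot[7] = eg$egfegeg
  rot[8] = g$egfegege
  rot[9] = $egfegegeg
Sorted (with $ < everything):
  sorted[0] = $egfegegeg
  sorted[1] = eg$egfegeg
  sorted[2] = egeg$egfeg
  sorted[3] = egegeg$egf
  sorted[4] = egfegegeg$
  sorted[5] = fegegeg$eg
  sorted[6] = g$egfegege
  sorted[7] = geg$egfege
  sorted[8] = gegeg$egfe
  sorted[9] = gfegegeg$e
sorted[6] = g$egfegege

Answer: g$egfegege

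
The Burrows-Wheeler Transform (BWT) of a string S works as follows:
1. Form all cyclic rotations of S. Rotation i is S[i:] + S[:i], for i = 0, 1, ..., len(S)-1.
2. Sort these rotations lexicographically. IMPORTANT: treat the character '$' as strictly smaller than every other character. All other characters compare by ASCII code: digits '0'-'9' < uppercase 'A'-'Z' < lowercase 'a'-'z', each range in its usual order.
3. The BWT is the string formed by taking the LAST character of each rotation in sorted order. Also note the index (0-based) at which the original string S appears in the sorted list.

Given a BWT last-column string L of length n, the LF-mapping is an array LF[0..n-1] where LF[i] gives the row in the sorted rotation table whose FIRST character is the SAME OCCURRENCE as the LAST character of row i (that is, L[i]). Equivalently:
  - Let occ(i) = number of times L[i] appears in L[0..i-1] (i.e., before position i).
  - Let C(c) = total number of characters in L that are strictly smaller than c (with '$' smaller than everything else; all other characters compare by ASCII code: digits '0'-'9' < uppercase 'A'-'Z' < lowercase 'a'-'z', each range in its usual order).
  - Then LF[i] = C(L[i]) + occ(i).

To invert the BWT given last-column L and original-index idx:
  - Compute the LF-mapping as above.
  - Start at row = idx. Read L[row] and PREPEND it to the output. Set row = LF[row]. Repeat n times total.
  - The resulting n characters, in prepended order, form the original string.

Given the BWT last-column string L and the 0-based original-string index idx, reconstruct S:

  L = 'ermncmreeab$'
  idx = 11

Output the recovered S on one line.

LF mapping: 4 10 7 9 3 8 11 5 6 1 2 0
Walk LF starting at row 11, prepending L[row]:
  step 1: row=11, L[11]='$', prepend. Next row=LF[11]=0
  step 2: row=0, L[0]='e', prepend. Next row=LF[0]=4
  step 3: row=4, L[4]='c', prepend. Next row=LF[4]=3
  step 4: row=3, L[3]='n', prepend. Next row=LF[3]=9
  step 5: row=9, L[9]='a', prepend. Next row=LF[9]=1
  step 6: row=1, L[1]='r', prepend. Next row=LF[1]=10
  step 7: row=10, L[10]='b', prepend. Next row=LF[10]=2
  step 8: row=2, L[2]='m', prepend. Next row=LF[2]=7
  step 9: row=7, L[7]='e', prepend. Next row=LF[7]=5
  step 10: row=5, L[5]='m', prepend. Next row=LF[5]=8
  step 11: row=8, L[8]='e', prepend. Next row=LF[8]=6
  step 12: row=6, L[6]='r', prepend. Next row=LF[6]=11
Reversed output: remembrance$

Answer: remembrance$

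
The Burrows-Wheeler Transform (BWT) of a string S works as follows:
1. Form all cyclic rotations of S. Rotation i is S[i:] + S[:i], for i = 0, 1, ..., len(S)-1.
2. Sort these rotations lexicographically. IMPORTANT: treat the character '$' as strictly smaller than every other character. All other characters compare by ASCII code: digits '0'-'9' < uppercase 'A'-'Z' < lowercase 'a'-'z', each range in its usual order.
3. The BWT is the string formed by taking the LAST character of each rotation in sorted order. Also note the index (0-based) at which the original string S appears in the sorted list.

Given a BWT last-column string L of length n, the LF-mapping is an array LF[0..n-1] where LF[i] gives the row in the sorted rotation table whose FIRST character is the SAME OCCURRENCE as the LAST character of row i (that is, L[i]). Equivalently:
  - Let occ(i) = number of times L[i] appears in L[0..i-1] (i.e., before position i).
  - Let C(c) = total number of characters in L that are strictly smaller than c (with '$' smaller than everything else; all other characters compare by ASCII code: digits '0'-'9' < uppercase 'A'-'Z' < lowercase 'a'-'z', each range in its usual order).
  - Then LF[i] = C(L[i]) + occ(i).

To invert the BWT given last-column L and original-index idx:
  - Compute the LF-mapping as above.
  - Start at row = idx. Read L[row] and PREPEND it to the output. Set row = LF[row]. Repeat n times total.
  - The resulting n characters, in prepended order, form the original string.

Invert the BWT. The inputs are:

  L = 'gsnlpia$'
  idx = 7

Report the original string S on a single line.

Answer: sapling$

Derivation:
LF mapping: 2 7 5 4 6 3 1 0
Walk LF starting at row 7, prepending L[row]:
  step 1: row=7, L[7]='$', prepend. Next row=LF[7]=0
  step 2: row=0, L[0]='g', prepend. Next row=LF[0]=2
  step 3: row=2, L[2]='n', prepend. Next row=LF[2]=5
  step 4: row=5, L[5]='i', prepend. Next row=LF[5]=3
  step 5: row=3, L[3]='l', prepend. Next row=LF[3]=4
  step 6: row=4, L[4]='p', prepend. Next row=LF[4]=6
  step 7: row=6, L[6]='a', prepend. Next row=LF[6]=1
  step 8: row=1, L[1]='s', prepend. Next row=LF[1]=7
Reversed output: sapling$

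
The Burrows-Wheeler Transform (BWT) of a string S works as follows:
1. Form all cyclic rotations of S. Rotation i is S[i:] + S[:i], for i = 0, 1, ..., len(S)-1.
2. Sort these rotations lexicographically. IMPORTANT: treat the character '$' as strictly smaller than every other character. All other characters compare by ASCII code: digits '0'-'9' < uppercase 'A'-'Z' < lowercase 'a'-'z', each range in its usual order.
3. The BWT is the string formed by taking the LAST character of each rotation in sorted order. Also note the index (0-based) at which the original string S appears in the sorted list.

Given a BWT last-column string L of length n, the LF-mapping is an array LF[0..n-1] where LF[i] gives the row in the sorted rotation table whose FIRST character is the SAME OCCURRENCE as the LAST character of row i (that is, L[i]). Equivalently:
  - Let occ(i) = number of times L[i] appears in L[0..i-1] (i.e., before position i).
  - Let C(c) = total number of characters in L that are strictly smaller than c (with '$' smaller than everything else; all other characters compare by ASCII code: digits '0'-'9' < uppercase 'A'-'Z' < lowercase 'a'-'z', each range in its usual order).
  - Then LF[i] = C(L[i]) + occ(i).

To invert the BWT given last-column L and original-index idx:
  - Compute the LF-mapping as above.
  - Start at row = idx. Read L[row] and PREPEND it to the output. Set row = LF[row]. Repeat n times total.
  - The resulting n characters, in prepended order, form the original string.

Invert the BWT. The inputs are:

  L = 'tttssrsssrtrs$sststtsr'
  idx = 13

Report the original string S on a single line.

LF mapping: 15 16 17 5 6 1 7 8 9 2 18 3 10 0 11 12 19 13 20 21 14 4
Walk LF starting at row 13, prepending L[row]:
  step 1: row=13, L[13]='$', prepend. Next row=LF[13]=0
  step 2: row=0, L[0]='t', prepend. Next row=LF[0]=15
  step 3: row=15, L[15]='s', prepend. Next row=LF[15]=12
  step 4: row=12, L[12]='s', prepend. Next row=LF[12]=10
  step 5: row=10, L[10]='t', prepend. Next row=LF[10]=18
  step 6: row=18, L[18]='t', prepend. Next row=LF[18]=20
  step 7: row=20, L[20]='s', prepend. Next row=LF[20]=14
  step 8: row=14, L[14]='s', prepend. Next row=LF[14]=11
  step 9: row=11, L[11]='r', prepend. Next row=LF[11]=3
  step 10: row=3, L[3]='s', prepend. Next row=LF[3]=5
  step 11: row=5, L[5]='r', prepend. Next row=LF[5]=1
  step 12: row=1, L[1]='t', prepend. Next row=LF[1]=16
  step 13: row=16, L[16]='t', prepend. Next row=LF[16]=19
  step 14: row=19, L[19]='t', prepend. Next row=LF[19]=21
  step 15: row=21, L[21]='r', prepend. Next row=LF[21]=4
  step 16: row=4, L[4]='s', prepend. Next row=LF[4]=6
  step 17: row=6, L[6]='s', prepend. Next row=LF[6]=7
  step 18: row=7, L[7]='s', prepend. Next row=LF[7]=8
  step 19: row=8, L[8]='s', prepend. Next row=LF[8]=9
  step 20: row=9, L[9]='r', prepend. Next row=LF[9]=2
  step 21: row=2, L[2]='t', prepend. Next row=LF[2]=17
  step 22: row=17, L[17]='s', prepend. Next row=LF[17]=13
Reversed output: strssssrtttrsrssttsst$

Answer: strssssrtttrsrssttsst$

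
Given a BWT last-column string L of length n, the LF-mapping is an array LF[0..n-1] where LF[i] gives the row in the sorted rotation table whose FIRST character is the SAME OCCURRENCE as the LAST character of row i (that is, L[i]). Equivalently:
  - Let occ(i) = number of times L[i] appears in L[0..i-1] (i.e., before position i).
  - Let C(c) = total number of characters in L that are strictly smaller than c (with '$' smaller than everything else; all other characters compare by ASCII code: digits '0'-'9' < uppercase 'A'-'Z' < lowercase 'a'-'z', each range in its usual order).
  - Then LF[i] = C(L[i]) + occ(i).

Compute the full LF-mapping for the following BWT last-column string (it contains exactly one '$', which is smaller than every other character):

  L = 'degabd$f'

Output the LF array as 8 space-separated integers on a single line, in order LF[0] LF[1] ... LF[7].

Answer: 3 5 7 1 2 4 0 6

Derivation:
Char counts: '$':1, 'a':1, 'b':1, 'd':2, 'e':1, 'f':1, 'g':1
C (first-col start): C('$')=0, C('a')=1, C('b')=2, C('d')=3, C('e')=5, C('f')=6, C('g')=7
L[0]='d': occ=0, LF[0]=C('d')+0=3+0=3
L[1]='e': occ=0, LF[1]=C('e')+0=5+0=5
L[2]='g': occ=0, LF[2]=C('g')+0=7+0=7
L[3]='a': occ=0, LF[3]=C('a')+0=1+0=1
L[4]='b': occ=0, LF[4]=C('b')+0=2+0=2
L[5]='d': occ=1, LF[5]=C('d')+1=3+1=4
L[6]='$': occ=0, LF[6]=C('$')+0=0+0=0
L[7]='f': occ=0, LF[7]=C('f')+0=6+0=6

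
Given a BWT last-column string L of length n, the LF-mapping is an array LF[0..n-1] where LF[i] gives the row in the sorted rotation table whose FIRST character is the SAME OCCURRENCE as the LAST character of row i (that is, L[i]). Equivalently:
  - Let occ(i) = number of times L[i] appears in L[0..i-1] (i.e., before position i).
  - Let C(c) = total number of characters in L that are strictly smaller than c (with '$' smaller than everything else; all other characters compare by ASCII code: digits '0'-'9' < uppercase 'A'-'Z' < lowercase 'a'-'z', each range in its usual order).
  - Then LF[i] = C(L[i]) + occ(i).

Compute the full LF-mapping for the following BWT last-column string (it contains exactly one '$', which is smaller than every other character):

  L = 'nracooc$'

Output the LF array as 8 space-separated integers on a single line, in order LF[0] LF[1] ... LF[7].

Char counts: '$':1, 'a':1, 'c':2, 'n':1, 'o':2, 'r':1
C (first-col start): C('$')=0, C('a')=1, C('c')=2, C('n')=4, C('o')=5, C('r')=7
L[0]='n': occ=0, LF[0]=C('n')+0=4+0=4
L[1]='r': occ=0, LF[1]=C('r')+0=7+0=7
L[2]='a': occ=0, LF[2]=C('a')+0=1+0=1
L[3]='c': occ=0, LF[3]=C('c')+0=2+0=2
L[4]='o': occ=0, LF[4]=C('o')+0=5+0=5
L[5]='o': occ=1, LF[5]=C('o')+1=5+1=6
L[6]='c': occ=1, LF[6]=C('c')+1=2+1=3
L[7]='$': occ=0, LF[7]=C('$')+0=0+0=0

Answer: 4 7 1 2 5 6 3 0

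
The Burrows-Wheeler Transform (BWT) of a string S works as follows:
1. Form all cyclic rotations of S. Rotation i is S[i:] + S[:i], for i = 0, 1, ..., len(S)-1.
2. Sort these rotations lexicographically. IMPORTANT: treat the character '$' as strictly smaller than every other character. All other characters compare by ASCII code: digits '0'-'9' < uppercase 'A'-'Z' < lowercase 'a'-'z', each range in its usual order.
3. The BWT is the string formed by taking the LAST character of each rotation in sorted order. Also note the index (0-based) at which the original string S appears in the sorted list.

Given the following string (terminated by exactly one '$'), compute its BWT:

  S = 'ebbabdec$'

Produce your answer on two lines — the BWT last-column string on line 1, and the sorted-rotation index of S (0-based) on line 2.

All 9 rotations (rotation i = S[i:]+S[:i]):
  rot[0] = ebbabdec$
  rot[1] = bbabdec$e
  rot[2] = babdec$eb
  rot[3] = abdec$ebb
  rot[4] = bdec$ebba
  rot[5] = dec$ebbab
  rot[6] = ec$ebbabd
  rot[7] = c$ebbabde
  rot[8] = $ebbabdec
Sorted (with $ < everything):
  sorted[0] = $ebbabdec  (last char: 'c')
  sorted[1] = abdec$ebb  (last char: 'b')
  sorted[2] = babdec$eb  (last char: 'b')
  sorted[3] = bbabdec$e  (last char: 'e')
  sorted[4] = bdec$ebba  (last char: 'a')
  sorted[5] = c$ebbabde  (last char: 'e')
  sorted[6] = dec$ebbab  (last char: 'b')
  sorted[7] = ebbabdec$  (last char: '$')
  sorted[8] = ec$ebbabd  (last char: 'd')
Last column: cbbeaeb$d
Original string S is at sorted index 7

Answer: cbbeaeb$d
7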